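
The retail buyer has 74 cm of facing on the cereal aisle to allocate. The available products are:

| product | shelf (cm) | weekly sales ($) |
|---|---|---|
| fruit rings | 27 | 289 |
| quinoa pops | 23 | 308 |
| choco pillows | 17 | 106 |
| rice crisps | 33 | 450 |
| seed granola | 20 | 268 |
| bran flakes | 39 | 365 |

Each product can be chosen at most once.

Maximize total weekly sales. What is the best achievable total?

865

By weekly sales per cm: rice crisps 13.64, seed granola 13.40, quinoa pops 13.39 lead.
Filling by ratio: choco pillows + rice crisps + seed granola for 824, with 4 cm left unused.
Dropping choco pillows and rice crisps frees 50 cm; slotting in fruit rings + quinoa pops (50 cm) lifts the total to 865 at 70 cm.
Next best is quinoa pops + choco pillows + rice crisps at 864 (73 cm) — short by 1.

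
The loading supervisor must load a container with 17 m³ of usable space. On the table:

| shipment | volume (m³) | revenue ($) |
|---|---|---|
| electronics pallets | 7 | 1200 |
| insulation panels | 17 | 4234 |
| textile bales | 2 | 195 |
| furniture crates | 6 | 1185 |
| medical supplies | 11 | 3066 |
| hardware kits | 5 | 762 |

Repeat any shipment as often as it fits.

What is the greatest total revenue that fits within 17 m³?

4251

Furniture crates + medical supplies uses 17 of the 17 m³ and totals 4251.
That's the maximum — no swap from here does better than 4251.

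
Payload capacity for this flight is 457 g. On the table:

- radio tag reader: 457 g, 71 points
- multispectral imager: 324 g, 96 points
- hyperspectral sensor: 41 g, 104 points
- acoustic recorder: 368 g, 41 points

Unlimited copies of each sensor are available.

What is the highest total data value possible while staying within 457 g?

The ratio ordering already packs tightly: 11×hyperspectral sensor, 451 g, 1144.
That's the maximum — no swap from here does better than 1144.

1144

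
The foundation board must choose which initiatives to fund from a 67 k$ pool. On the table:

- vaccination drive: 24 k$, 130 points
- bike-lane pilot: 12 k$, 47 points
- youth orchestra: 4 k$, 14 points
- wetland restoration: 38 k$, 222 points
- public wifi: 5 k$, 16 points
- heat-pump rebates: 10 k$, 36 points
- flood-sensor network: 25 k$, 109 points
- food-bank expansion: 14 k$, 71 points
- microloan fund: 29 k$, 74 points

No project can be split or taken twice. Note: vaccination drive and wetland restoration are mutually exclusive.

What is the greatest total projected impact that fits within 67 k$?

Ranking by ratio (projected impact/k$): wetland restoration 5.84, vaccination drive 5.42, food-bank expansion 5.07.
Best packing: youth orchestra + wetland restoration + flood-sensor network — 67 k$, 345 total.

345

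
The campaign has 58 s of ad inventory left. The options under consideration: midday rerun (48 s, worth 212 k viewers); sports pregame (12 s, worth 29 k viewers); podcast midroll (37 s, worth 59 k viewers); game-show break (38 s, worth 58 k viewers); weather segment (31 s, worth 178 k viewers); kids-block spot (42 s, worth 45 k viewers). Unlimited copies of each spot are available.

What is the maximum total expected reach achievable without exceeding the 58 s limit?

236

Best packing: 2×sports pregame + weather segment — 55 s, 236 total.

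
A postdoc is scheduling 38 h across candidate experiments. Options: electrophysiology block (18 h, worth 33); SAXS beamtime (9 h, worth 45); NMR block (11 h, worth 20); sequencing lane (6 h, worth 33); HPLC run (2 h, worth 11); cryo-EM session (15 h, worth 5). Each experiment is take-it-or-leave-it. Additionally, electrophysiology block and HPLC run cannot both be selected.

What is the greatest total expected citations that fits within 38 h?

111

Electrophysiology block + SAXS beamtime + sequencing lane uses 33 of the 38 h and totals 111.
An exhaustive check of the 64 subsets confirms 111.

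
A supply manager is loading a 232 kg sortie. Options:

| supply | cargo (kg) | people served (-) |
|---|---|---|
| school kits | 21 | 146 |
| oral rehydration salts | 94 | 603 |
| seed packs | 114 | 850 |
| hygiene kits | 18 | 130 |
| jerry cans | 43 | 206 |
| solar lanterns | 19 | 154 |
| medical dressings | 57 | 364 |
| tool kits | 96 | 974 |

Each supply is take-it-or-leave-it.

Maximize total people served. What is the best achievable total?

Best packing: seed packs + solar lanterns + tool kits — 229 kg, 1978 total.
Every other selection either busts 232 kg or fails to beat 1978.

1978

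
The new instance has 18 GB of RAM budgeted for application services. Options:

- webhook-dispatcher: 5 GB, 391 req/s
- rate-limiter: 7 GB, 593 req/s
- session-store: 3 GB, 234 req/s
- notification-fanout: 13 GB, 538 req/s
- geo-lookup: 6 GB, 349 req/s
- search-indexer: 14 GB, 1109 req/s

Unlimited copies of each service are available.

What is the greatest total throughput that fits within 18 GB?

Filling by ratio: 2×rate-limiter + session-store for 1420, with 1 GB left unused.
Replace rate-limiter with webhook-dispatcher + session-store: the trade gains 32 net, giving 1452 at 18 GB.

1452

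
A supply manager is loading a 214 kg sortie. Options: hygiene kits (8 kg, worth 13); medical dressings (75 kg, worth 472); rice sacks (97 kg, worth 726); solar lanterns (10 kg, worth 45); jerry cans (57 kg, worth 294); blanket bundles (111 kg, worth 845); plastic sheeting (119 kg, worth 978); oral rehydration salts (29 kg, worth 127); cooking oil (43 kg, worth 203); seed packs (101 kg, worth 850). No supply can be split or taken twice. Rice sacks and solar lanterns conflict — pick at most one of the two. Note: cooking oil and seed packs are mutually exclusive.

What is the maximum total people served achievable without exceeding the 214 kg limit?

1695

Density check — seed packs 8.42, plastic sheeting 8.22, blanket bundles 7.61, rice sacks 7.48 are the best per kg.
Best packing: blanket bundles + seed packs — 212 kg, 1695 total.
Runner-up hygiene kits + rice sacks + seed packs tops out at 1589.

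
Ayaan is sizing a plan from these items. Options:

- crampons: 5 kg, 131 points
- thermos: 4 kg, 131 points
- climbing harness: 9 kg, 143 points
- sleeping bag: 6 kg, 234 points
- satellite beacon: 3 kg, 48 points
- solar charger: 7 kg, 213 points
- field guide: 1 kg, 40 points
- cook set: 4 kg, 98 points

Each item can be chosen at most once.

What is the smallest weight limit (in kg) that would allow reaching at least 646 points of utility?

21

Need the lightest bundle worth ≥ 646.
Taking thermos + sleeping bag + satellite beacon + solar charger + field guide gives 666 (≥ 646) for 21 kg.
No combination under 21 kg hits 646.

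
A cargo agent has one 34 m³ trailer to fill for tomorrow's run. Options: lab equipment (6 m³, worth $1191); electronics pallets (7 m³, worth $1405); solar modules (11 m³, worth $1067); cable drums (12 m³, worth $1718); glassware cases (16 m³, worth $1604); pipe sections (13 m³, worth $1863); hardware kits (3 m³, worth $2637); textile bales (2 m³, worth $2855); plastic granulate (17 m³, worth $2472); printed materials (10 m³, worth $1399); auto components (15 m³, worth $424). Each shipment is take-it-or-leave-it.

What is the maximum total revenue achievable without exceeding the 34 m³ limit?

10014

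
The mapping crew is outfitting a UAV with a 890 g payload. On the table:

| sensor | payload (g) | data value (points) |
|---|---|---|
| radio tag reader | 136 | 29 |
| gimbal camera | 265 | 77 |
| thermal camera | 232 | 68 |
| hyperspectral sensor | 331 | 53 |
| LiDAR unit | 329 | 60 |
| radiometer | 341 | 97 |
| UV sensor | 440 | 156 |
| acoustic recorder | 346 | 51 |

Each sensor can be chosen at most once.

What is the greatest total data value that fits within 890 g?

262

Ranking by ratio (data value/g): UV sensor 0.35, thermal camera 0.29, gimbal camera 0.29.
Filling by ratio: radio tag reader + thermal camera + UV sensor for 253, with 82 g left unused.
Dropping thermal camera frees 232 g; slotting in gimbal camera (265 g) lifts the total to 262 at 841 g.
An exhaustive check of the 256 subsets confirms 262.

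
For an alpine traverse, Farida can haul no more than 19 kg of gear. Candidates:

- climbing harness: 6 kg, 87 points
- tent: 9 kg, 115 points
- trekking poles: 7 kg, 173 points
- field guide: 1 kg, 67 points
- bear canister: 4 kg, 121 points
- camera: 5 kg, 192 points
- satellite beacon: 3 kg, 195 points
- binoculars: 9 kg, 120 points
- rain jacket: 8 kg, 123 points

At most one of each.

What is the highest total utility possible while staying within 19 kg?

681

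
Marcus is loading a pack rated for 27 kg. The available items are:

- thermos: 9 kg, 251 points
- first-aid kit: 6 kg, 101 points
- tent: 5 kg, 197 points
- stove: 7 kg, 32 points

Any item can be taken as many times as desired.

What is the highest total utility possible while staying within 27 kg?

The ratio ordering already packs tightly: 5×tent, 25 kg, 985.
No other feasible combination exceeds 985.

985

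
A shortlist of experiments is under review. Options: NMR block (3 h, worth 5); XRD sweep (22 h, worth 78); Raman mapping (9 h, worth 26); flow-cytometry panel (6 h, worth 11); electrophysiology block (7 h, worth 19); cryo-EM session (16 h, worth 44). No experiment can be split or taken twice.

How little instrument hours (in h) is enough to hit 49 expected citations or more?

Minimise h subject to total expected citations ≥ 49.
NMR block + Raman mapping + electrophysiology block reaches 50 using 19 h.
Below 19 h the best achievable stays under 49.

19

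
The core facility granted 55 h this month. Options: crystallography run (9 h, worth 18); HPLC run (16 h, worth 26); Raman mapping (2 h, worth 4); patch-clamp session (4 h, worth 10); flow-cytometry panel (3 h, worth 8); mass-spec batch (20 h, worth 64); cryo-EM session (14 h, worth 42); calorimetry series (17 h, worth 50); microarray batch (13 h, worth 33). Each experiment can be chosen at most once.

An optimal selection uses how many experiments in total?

Best achievable expected citations is 166.
One optimal bundle: patch-clamp session + mass-spec batch + cryo-EM session + calorimetry series (55 h).
All optima have 4 experiments.

4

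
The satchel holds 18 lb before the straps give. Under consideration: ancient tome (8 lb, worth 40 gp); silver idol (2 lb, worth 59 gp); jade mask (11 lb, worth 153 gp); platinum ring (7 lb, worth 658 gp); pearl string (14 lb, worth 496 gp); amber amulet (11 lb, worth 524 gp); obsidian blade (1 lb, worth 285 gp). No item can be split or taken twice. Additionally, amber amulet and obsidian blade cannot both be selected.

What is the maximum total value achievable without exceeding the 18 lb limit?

Ranking by ratio (value/lb): obsidian blade 285.00, platinum ring 94.00, amber amulet 47.64, pearl string 35.43.
Taking the top-ratio items first gives ancient tome + silver idol + platinum ring + obsidian blade for 1042 (18 lb).
Dropping ancient tome and silver idol and obsidian blade frees 11 lb; slotting in amber amulet (11 lb) lifts the total to 1182 at 18 lb.
The closest alternative, ancient tome + silver idol + platinum ring + obsidian blade, reaches only 1042.

1182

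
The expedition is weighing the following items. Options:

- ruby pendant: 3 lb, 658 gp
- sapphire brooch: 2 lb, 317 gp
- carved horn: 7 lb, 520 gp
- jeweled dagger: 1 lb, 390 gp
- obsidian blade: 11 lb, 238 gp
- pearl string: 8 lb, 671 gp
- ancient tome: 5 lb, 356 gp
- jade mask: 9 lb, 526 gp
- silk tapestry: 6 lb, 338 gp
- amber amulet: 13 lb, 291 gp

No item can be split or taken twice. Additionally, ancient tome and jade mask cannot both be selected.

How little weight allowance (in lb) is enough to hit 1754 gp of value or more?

Minimise lb subject to total value ≥ 1754.
ruby pendant + sapphire brooch + carved horn + jeweled dagger reaches 1885 using 13 lb.
Any bundle with less than 13 lb falls short of 1754.

13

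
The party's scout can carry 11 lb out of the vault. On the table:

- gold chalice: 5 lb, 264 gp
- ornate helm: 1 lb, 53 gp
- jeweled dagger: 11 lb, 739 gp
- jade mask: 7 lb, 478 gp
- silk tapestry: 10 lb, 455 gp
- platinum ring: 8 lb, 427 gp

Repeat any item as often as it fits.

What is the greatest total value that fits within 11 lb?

739

Density check — jade mask 68.29, jeweled dagger 67.18, platinum ring 53.38, ornate helm 53.00 are the best per lb.
Taking the top-ratio items first gives 4×ornate helm + jade mask for 690 (11 lb).
Replace 4×ornate helm and jade mask with jeweled dagger: the trade gains 49 net, giving 739 at 11 lb.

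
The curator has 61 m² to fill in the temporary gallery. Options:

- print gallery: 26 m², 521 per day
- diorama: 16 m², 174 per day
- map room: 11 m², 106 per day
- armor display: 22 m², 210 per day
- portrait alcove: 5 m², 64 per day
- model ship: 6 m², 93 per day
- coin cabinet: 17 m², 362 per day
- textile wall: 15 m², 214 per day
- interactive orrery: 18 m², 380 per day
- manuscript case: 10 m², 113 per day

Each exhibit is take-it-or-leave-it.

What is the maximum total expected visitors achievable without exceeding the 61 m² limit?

Taking print gallery + coin cabinet + interactive orrery: 61 m² used, 1263 in expected visitors.
Nothing else within 61 m² beats 1263.

1263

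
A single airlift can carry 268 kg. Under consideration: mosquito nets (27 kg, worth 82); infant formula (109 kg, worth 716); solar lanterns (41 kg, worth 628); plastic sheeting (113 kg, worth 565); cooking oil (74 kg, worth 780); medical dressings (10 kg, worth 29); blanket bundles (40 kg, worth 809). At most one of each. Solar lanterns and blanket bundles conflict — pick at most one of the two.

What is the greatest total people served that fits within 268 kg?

By people served per kg: blanket bundles 20.23, solar lanterns 15.32, cooking oil 10.54, infant formula 6.57 lead.
Mosquito nets + infant formula + cooking oil + medical dressings + blanket bundles uses 260 of the 268 kg and totals 2416.
Next best is mosquito nets + infant formula + cooking oil + blanket bundles at 2387 (250 kg) — short by 29.

2416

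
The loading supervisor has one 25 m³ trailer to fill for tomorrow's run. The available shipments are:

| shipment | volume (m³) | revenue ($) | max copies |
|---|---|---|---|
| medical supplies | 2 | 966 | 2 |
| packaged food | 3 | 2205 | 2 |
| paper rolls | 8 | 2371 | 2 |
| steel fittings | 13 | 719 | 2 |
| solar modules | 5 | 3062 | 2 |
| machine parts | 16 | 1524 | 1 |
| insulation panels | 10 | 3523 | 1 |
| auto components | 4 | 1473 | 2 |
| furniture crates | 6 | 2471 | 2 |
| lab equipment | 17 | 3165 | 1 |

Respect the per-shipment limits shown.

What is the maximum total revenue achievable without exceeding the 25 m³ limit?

13971

Taking the top-ratio shipments first gives 2×medical supplies + 2×packaged food + 2×solar modules + auto components for 13939 (24 m³).
Replace medical supplies and auto components with furniture crates: the trade gains 32 net, giving 13971 at 24 m³.
That's the maximum — no swap from here does better than 13971.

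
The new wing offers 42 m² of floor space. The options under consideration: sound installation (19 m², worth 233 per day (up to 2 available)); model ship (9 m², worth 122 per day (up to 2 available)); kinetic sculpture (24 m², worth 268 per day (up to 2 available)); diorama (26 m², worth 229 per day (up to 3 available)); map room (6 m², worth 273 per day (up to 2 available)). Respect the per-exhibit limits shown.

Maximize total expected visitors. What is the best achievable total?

Density check — map room 45.50, model ship 13.56, sound installation 12.26, kinetic sculpture 11.17 are the best per m².
A density-first pass picks 2×model ship + 2×map room — 790 at 30 m².
Replace model ship with sound installation: the trade gains 111 net, giving 901 at 40 m².
The spare 2 m² is too small for any remaining exhibit, and no exchange beats 901.

901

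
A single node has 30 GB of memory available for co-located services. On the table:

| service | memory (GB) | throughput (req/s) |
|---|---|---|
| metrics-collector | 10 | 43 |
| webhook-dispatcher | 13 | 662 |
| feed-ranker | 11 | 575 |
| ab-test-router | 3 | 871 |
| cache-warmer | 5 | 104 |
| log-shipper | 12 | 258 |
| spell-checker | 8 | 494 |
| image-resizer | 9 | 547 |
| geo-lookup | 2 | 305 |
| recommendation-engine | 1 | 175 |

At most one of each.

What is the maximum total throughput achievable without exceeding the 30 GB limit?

A density-first pass picks ab-test-router + cache-warmer + spell-checker + image-resizer + geo-lookup + recommendation-engine — 2496 at 28 GB.
A better packing is webhook-dispatcher + feed-ranker + ab-test-router + geo-lookup + recommendation-engine: 30 GB, total 2588.

2588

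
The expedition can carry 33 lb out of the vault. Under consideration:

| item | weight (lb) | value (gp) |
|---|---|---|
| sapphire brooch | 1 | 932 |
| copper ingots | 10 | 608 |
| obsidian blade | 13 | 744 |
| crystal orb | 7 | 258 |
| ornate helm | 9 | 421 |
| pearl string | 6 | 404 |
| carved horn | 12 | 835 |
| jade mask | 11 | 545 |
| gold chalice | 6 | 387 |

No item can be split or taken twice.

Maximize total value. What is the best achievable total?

Filling by ratio: sapphire brooch + crystal orb + pearl string + carved horn + gold chalice for 2816, with 1 lb left unused.
Replace crystal orb and gold chalice with obsidian blade: the trade gains 99 net, giving 2915 at 32 lb.
The closest alternative, sapphire brooch + obsidian blade + carved horn + gold chalice, reaches only 2898.

2915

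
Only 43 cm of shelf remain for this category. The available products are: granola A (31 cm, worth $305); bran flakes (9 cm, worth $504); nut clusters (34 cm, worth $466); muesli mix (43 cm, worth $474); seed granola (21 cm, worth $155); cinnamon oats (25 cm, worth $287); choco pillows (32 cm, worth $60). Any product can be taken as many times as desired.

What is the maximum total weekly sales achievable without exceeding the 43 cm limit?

2016

Ranking by ratio (weekly sales/cm): bran flakes 56.00, nut clusters 13.71, cinnamon oats 11.48, muesli mix 11.02.
Taking 4×bran flakes: 36 cm used, 2016 in weekly sales.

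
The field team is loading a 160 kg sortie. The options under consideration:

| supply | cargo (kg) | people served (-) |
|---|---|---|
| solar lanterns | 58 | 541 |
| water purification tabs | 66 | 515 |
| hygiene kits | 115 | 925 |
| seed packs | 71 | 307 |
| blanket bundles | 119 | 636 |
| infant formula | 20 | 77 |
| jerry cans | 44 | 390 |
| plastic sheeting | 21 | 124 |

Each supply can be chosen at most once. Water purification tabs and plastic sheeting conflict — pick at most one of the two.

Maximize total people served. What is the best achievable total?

1315

Taking the top-ratio supplies first gives solar lanterns + infant formula + jerry cans + plastic sheeting for 1132 (143 kg).
Replace solar lanterns and infant formula and plastic sheeting with hygiene kits: the trade gains 183 net, giving 1315 at 159 kg.
That's the maximum — no feasible swap from here does better than 1315.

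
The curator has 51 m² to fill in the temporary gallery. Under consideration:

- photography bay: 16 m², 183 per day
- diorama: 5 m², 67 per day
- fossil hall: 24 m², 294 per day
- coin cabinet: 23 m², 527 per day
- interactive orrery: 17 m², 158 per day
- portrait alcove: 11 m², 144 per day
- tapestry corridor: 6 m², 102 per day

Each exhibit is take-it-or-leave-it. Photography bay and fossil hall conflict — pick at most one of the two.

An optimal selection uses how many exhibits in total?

4

Best achievable expected visitors is 879.
photography bay + diorama + coin cabinet + tapestry corridor hits 879 at 50 m².
Every optimal selection uses 4 exhibits.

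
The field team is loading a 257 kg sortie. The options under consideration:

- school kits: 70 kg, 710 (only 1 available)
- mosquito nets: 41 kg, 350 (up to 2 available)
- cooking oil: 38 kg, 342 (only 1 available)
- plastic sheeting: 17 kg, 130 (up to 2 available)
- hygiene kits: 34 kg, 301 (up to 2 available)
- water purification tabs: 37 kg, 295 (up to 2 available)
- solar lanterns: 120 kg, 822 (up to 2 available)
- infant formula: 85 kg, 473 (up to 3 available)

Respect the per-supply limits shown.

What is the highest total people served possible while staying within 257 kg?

2307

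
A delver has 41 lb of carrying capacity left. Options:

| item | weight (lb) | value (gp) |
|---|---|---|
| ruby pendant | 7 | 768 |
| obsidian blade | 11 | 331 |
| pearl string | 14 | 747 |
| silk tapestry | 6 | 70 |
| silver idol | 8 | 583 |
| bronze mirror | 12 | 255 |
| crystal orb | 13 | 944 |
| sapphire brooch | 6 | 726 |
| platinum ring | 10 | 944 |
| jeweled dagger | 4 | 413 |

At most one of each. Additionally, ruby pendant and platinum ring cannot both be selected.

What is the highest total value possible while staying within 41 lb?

3610

Taking silver idol + crystal orb + sapphire brooch + platinum ring + jeweled dagger: 41 lb used, 3610 in value.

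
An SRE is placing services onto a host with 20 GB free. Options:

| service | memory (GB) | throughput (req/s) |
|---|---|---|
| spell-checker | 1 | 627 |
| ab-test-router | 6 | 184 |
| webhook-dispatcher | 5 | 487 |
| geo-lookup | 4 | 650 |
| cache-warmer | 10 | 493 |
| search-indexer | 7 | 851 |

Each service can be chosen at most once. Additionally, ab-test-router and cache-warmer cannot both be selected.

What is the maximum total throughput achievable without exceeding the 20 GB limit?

2615

Taking spell-checker + webhook-dispatcher + geo-lookup + search-indexer: 17 GB used, 2615 in throughput.
That's the maximum — no feasible swap from here does better than 2615.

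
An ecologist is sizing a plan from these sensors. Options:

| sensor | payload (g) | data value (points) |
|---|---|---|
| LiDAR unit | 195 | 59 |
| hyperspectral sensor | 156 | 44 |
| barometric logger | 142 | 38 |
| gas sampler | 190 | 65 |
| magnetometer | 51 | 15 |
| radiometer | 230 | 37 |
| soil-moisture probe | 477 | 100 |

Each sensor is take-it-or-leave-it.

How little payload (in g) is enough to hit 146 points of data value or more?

Look for the lowest-payload combination reaching 146.
hyperspectral sensor + barometric logger + gas sampler reaches 147 using 488 g.
Below 488 g the best achievable stays under 146.

488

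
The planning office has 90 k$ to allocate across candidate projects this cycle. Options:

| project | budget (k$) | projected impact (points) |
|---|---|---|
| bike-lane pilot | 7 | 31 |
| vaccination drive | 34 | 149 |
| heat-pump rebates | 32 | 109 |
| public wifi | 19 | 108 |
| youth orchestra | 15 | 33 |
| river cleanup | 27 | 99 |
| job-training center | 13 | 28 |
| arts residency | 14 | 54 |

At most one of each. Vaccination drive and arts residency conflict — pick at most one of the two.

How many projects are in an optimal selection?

4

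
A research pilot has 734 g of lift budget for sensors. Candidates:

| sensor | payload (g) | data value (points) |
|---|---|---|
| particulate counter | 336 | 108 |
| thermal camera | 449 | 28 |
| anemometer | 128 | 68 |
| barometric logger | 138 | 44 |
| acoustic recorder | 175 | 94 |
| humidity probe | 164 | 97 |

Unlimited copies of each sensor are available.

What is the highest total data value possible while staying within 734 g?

398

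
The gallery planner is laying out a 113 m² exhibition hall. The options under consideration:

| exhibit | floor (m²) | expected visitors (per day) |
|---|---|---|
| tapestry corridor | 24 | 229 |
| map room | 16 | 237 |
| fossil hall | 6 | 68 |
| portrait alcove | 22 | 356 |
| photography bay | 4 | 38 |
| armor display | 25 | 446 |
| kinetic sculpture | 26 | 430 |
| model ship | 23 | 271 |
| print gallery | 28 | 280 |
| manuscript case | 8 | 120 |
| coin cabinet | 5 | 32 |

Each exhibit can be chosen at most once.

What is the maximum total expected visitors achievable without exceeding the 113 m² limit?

1740

Density check — armor display 17.84, kinetic sculpture 16.54, portrait alcove 16.18, manuscript case 15.00 are the best per m².
Filling by ratio: map room + fossil hall + portrait alcove + photography bay + armor display + kinetic sculpture + manuscript case + coin cabinet for 1727, with 1 m² left unused.
Reworking the packing: map room + portrait alcove + armor display + kinetic sculpture + model ship uses 112 m² and improves the total to 1740.
An exhaustive check of the 2048 subsets confirms 1740.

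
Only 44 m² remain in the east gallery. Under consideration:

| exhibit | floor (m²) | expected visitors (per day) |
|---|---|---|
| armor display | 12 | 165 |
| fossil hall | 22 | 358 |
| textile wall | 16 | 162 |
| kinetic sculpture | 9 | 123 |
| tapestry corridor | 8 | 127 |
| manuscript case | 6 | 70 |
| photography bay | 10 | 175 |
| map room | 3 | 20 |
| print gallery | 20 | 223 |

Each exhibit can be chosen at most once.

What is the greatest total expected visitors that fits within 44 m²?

Filling by ratio: fossil hall + tapestry corridor + photography bay + map room for 680, with 1 m² left unused.
Dropping tapestry corridor and map room frees 11 m²; slotting in armor display (12 m²) lifts the total to 698 at 44 m².
Runner-up fossil hall + tapestry corridor + photography bay + map room tops out at 680.

698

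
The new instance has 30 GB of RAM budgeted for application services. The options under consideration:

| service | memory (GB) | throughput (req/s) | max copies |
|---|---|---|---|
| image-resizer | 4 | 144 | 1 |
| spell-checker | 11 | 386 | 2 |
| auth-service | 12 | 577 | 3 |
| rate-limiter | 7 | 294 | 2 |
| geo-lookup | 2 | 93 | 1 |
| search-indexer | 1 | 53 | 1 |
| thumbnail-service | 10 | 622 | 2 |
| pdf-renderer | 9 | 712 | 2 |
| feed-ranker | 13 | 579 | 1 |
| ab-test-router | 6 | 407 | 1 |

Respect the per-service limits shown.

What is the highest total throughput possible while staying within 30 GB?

2139

Ranking by ratio (throughput/GB): pdf-renderer 79.11, ab-test-router 67.83, thumbnail-service 62.20, search-indexer 53.00.
Greedy by ratio would take geo-lookup + search-indexer + 2×pdf-renderer + ab-test-router: 27 GB used, total 1977.
The 7 GB tied up in search-indexer and ab-test-router is better spent on thumbnail-service — total rises to 2139 (30 GB).
No other feasible combination exceeds 2139.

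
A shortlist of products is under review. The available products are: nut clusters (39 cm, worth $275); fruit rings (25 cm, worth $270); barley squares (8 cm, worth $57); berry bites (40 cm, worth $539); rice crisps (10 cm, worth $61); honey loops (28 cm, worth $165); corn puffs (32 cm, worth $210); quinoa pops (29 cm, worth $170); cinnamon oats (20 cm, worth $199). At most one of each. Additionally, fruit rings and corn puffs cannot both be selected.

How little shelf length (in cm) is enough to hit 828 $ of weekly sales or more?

73

Need the lightest bundle worth ≥ 828.
fruit rings + barley squares + berry bites reaches 866 using 73 cm.
Below 73 cm the best achievable stays under 828.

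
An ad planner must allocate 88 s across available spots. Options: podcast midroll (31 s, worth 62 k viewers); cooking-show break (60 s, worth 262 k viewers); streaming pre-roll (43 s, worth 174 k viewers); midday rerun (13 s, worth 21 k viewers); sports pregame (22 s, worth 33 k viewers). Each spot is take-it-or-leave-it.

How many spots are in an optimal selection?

Best achievable expected reach is 295.
For example cooking-show break + sports pregame achieves it, using 82 s.
Any selection reaching 295 contains exactly 2 spots.

2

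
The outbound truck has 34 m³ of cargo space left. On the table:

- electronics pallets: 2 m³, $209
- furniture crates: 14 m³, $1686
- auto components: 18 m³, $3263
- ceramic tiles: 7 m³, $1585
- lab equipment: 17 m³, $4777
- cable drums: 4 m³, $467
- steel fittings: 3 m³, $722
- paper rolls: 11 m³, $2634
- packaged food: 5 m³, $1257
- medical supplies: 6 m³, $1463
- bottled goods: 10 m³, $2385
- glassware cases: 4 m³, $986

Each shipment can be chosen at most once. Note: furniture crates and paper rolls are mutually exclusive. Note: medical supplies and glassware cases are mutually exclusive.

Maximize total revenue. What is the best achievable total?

8874

Ranking by ratio (revenue/m³): lab equipment 281.00, packaged food 251.40, glassware cases 246.50, medical supplies 243.83.
Taking lab equipment + paper rolls + medical supplies: 34 m³ used, 8874 in revenue.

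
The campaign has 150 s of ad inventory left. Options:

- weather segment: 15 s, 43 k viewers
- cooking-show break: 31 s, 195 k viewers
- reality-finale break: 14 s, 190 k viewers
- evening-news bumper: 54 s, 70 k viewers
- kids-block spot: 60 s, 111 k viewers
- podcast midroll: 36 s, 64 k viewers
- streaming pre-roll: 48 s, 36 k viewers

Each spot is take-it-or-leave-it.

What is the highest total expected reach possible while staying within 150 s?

562

By expected reach per s: reality-finale break 13.57, cooking-show break 6.29, weather segment 2.87 lead.
Greedy by ratio would take weather segment + cooking-show break + reality-finale break + kids-block spot: 120 s used, total 539.
Replace kids-block spot with evening-news bumper + podcast midroll: the trade gains 23 net, giving 562 at 150 s.
The closest alternative, cooking-show break + reality-finale break + kids-block spot + podcast midroll, reaches only 560.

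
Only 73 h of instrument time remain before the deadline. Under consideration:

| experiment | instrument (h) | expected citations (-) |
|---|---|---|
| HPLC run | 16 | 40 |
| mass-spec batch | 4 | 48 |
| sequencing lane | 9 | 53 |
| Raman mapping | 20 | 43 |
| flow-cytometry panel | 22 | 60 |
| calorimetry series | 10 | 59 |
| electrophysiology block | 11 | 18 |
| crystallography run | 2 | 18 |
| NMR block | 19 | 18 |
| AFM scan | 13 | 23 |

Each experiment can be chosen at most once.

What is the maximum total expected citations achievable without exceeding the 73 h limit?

281

Greedy by ratio would take HPLC run + mass-spec batch + sequencing lane + flow-cytometry panel + calorimetry series + crystallography run: 63 h used, total 278.
Dropping HPLC run frees 16 h; slotting in Raman mapping (20 h) lifts the total to 281 at 67 h.
The closest alternative, HPLC run + mass-spec batch + sequencing lane + Raman mapping + calorimetry series + electrophysiology block + crystallography run, reaches only 279.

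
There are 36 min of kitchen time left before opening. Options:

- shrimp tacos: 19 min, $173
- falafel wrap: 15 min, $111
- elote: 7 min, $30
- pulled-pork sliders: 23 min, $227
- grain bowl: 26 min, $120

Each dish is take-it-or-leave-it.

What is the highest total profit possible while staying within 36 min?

Density check — pulled-pork sliders 9.87, shrimp tacos 9.11, falafel wrap 7.40, grain bowl 4.62 are the best per min.
Filling by ratio: elote + pulled-pork sliders for 257, with 6 min left unused.
Replace elote and pulled-pork sliders with shrimp tacos + falafel wrap: the trade gains 27 net, giving 284 at 34 min.

284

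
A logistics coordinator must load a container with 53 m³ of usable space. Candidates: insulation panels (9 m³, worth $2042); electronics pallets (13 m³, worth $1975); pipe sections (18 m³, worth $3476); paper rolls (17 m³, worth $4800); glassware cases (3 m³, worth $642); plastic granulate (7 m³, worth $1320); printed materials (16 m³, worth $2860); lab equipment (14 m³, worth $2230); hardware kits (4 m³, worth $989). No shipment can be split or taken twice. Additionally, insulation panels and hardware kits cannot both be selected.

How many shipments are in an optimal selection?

Best achievable revenue is 11664.
For example insulation panels + paper rolls + glassware cases + plastic granulate + printed materials achieves it, using 52 m³.
All optima have 5 shipments.

5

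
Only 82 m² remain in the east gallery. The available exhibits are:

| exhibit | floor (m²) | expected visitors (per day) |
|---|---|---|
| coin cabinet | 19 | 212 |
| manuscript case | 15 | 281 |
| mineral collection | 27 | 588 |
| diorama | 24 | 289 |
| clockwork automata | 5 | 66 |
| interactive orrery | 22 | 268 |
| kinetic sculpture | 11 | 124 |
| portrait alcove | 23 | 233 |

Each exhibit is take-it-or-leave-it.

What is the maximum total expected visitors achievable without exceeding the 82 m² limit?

1348

Density check — mineral collection 21.78, manuscript case 18.73, clockwork automata 13.20, interactive orrery 12.18 are the best per m².
Greedy by ratio would take manuscript case + mineral collection + clockwork automata + interactive orrery + kinetic sculpture: 80 m² used, total 1327.
Dropping interactive orrery frees 22 m²; slotting in diorama (24 m²) lifts the total to 1348 at 82 m².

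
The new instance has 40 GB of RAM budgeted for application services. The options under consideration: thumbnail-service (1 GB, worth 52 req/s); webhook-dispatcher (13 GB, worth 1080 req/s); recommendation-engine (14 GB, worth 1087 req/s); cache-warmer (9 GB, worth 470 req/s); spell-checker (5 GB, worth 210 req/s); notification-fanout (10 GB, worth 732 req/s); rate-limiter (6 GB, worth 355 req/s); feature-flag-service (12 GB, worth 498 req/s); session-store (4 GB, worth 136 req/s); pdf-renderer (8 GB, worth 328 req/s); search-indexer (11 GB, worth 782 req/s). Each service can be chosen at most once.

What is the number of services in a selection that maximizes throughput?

4

Best achievable throughput is 3001.
thumbnail-service + webhook-dispatcher + recommendation-engine + search-indexer hits 3001 at 39 GB.
Every optimal selection uses 4 services.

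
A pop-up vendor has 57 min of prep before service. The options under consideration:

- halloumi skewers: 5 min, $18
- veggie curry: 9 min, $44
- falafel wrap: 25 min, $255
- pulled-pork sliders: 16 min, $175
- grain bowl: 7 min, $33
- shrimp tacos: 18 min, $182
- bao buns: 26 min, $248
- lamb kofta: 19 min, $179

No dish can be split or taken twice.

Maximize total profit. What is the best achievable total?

536

Density check — pulled-pork sliders 10.94, falafel wrap 10.20, shrimp tacos 10.11, bao buns 9.54 are the best per min.
Taking the top-ratio dishes first gives veggie curry + falafel wrap + pulled-pork sliders + grain bowl for 507 (57 min).
A better packing is pulled-pork sliders + shrimp tacos + lamb kofta: 53 min, total 536.
The spare 4 min is too small for any remaining dish, and no exchange beats 536.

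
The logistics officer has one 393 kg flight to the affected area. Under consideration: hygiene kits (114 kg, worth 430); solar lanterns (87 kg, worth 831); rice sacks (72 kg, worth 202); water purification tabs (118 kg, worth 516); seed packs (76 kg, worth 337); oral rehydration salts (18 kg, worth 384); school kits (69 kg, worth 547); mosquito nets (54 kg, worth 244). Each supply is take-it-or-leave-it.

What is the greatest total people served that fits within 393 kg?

Density check — oral rehydration salts 21.33, solar lanterns 9.55, school kits 7.93, mosquito nets 4.52 are the best per kg.
Filling by ratio: solar lanterns + rice sacks + seed packs + oral rehydration salts + school kits + mosquito nets for 2545, with 17 kg left unused.
Dropping rice sacks and mosquito nets frees 126 kg; slotting in water purification tabs (118 kg) lifts the total to 2615 at 368 kg.
The closest alternative, solar lanterns + rice sacks + seed packs + oral rehydration salts + school kits + mosquito nets, reaches only 2545.

2615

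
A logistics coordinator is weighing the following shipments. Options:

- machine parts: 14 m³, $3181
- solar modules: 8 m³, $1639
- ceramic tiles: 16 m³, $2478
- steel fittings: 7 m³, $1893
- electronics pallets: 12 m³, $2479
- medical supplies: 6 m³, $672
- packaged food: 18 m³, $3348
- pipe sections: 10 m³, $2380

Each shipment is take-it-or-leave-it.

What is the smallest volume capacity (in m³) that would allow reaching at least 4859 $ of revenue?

21

Look for the lowest-volume combination reaching 4859.
machine parts + steel fittings reaches 5074 using 21 m³.
Any bundle with less than 21 m³ falls short of 4859.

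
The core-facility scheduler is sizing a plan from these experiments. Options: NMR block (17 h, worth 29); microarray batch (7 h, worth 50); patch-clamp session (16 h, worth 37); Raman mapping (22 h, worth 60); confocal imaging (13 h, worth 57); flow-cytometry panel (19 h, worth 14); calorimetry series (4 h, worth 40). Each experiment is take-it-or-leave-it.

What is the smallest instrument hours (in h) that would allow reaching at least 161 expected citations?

40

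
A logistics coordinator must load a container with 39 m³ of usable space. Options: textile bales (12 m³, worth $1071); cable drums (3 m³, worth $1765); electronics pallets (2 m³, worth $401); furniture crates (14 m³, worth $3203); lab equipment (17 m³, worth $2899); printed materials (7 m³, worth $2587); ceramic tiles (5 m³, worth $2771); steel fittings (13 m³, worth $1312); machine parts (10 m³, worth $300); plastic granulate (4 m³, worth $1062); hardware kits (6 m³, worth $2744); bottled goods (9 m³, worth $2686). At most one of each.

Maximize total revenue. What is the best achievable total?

14132

Greedy by ratio would take cable drums + electronics pallets + printed materials + ceramic tiles + plastic granulate + hardware kits + bottled goods: 36 m³ used, total 14016.
The 11 m³ tied up in electronics pallets and bottled goods is better spent on furniture crates — total rises to 14132 (39 m³).
Next best is cable drums + electronics pallets + printed materials + ceramic tiles + plastic granulate + hardware kits + bottled goods at 14016 (36 m³) — short by 116.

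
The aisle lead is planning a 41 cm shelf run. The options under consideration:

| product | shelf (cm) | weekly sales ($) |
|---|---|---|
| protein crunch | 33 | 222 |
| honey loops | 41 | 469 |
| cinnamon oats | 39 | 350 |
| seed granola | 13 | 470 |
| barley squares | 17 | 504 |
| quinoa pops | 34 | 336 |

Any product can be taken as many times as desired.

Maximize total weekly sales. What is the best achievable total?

3×seed granola uses 39 of the 41 cm and totals 1410.
Every other selection either busts 41 cm or fails to beat 1410.

1410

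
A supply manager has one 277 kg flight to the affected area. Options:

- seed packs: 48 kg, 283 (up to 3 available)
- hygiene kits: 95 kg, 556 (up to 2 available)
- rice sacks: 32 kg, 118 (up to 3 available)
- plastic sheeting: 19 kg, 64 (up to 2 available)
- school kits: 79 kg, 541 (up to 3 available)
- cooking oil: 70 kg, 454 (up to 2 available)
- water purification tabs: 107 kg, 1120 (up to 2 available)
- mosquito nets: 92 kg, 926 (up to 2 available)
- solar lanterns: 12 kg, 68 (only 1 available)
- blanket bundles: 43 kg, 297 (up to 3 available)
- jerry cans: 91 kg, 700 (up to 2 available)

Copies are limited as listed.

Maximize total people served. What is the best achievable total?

2605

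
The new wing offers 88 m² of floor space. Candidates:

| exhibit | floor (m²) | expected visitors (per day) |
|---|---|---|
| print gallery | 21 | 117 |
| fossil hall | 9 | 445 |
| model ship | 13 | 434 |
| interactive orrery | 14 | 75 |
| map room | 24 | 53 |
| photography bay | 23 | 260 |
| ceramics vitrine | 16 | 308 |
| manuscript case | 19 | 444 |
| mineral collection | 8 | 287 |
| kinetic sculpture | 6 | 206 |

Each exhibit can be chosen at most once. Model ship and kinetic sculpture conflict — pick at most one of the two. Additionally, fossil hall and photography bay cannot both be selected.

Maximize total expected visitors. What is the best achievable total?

2035

By expected visitors per m²: fossil hall 49.44, mineral collection 35.88, kinetic sculpture 34.33 lead.
Best packing: print gallery + fossil hall + model ship + ceramics vitrine + manuscript case + mineral collection — 86 m², 2035 total.
That's the maximum — no feasible swap from here does better than 2035.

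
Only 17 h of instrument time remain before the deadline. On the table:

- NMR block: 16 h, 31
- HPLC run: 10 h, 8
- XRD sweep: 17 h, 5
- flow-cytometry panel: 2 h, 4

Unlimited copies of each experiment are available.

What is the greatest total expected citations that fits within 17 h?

Ranking by ratio (expected citations/h): flow-cytometry panel 2.00, NMR block 1.94, HPLC run 0.80.
Taking 8×flow-cytometry panel: 16 h used, 32 in expected citations.
Nothing else within 17 h beats 32.

32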